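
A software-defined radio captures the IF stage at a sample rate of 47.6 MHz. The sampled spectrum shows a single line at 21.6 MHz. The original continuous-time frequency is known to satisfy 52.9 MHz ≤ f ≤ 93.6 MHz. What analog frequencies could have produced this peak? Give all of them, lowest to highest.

69.2 MHz, 73.6 MHz

Frequencies that alias to 21.6 MHz are k·fs ± 21.6 MHz for integer k ≥ 0.
k=0: 21.6 MHz.
k=1: 26 MHz, 69.2 MHz.
k=2: 73.6 MHz, 116.8 MHz.
k=3: 121.2 MHz, 164.4 MHz.
Within [52.9 MHz, 93.6 MHz]: 69.2 MHz, 73.6 MHz.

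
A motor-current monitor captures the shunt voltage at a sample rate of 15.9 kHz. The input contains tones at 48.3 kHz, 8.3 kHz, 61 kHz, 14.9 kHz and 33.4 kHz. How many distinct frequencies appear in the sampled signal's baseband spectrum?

fs/2 = 7.95 kHz.
48.3 kHz mod fs = 0.6 kHz.
0.6 kHz ≤ fs/2 = 7.95 kHz, appears at 0.6 kHz.
8.3 kHz > fs/2 = 7.95 kHz, folds to fs − 8.3 kHz = 7.6 kHz.
61 kHz mod fs = 13.3 kHz.
13.3 kHz > fs/2 = 7.95 kHz, folds to fs − 13.3 kHz = 2.6 kHz.
14.9 kHz > fs/2 = 7.95 kHz, folds to fs − 14.9 kHz = 1 kHz.
33.4 kHz mod fs = 1.6 kHz.
1.6 kHz ≤ fs/2 = 7.95 kHz, appears at 1.6 kHz.
Distinct values: {0.6 kHz, 1 kHz, 1.6 kHz, 2.6 kHz, 7.6 kHz} → 5.

5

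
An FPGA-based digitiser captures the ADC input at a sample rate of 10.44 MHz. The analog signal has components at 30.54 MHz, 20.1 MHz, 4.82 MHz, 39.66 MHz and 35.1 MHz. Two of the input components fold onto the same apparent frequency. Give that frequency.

0.78 MHz

fs/2 = 5.22 MHz.
30.54 MHz mod fs = 9.66 MHz.
9.66 MHz > fs/2 = 5.22 MHz, folds to fs − 9.66 MHz = 0.78 MHz.
20.1 MHz mod fs = 9.66 MHz.
9.66 MHz > fs/2 = 5.22 MHz, folds to fs − 9.66 MHz = 0.78 MHz.
4.82 MHz ≤ fs/2 = 5.22 MHz, passes unchanged.
39.66 MHz mod fs = 8.34 MHz.
8.34 MHz > fs/2 = 5.22 MHz, folds to fs − 8.34 MHz = 2.1 MHz.
35.1 MHz mod fs = 3.78 MHz.
3.78 MHz ≤ fs/2 = 5.22 MHz, appears at 3.78 MHz.
20.1 MHz and 30.54 MHz both map to 0.78 MHz.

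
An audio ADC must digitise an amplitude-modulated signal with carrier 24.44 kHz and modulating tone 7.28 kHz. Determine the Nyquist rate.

AM sidebands sit at fc ± fm = 17.16 kHz and 31.72 kHz.
Highest-frequency component: 31.72 kHz.
Nyquist rate = 2 × 31.72 kHz = 63.44 kHz.

63.44 kHz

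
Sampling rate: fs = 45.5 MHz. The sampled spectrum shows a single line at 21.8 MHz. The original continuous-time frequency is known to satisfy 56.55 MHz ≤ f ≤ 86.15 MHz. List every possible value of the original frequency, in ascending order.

67.3 MHz, 69.2 MHz

Frequencies that alias to 21.8 MHz are k·fs ± 21.8 MHz for integer k ≥ 0.
k=0: 21.8 MHz.
k=1: 23.7 MHz, 67.3 MHz.
k=2: 69.2 MHz, 112.8 MHz.
k=3: 114.7 MHz, 158.3 MHz.
Within [56.55 MHz, 86.15 MHz]: 67.3 MHz, 69.2 MHz.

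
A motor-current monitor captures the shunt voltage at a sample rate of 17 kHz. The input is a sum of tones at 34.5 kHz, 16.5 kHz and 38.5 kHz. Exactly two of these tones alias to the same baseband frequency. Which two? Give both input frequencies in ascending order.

fs/2 = 8.5 kHz.
34.5 kHz mod fs = 0.5 kHz.
0.5 kHz ≤ fs/2 = 8.5 kHz, appears at 0.5 kHz.
16.5 kHz > fs/2 = 8.5 kHz, folds to fs − 16.5 kHz = 0.5 kHz.
38.5 kHz mod fs = 4.5 kHz.
4.5 kHz ≤ fs/2 = 8.5 kHz, appears at 4.5 kHz.
16.5 kHz and 34.5 kHz both map to 0.5 kHz.

16.5 kHz, 34.5 kHz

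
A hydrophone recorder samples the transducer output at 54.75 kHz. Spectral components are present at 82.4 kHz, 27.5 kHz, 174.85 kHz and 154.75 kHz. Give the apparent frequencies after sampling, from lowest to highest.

fs/2 = 27.375 kHz.
82.4 kHz mod fs = 27.65 kHz.
27.65 kHz > fs/2 = 27.375 kHz, folds to fs − 27.65 kHz = 27.1 kHz.
27.5 kHz > fs/2 = 27.375 kHz, folds to fs − 27.5 kHz = 27.25 kHz.
174.85 kHz mod fs = 10.6 kHz.
10.6 kHz ≤ fs/2 = 27.375 kHz, appears at 10.6 kHz.
154.75 kHz mod fs = 45.25 kHz.
45.25 kHz > fs/2 = 27.375 kHz, folds to fs − 45.25 kHz = 9.5 kHz.
Distinct values: {9.5 kHz, 10.6 kHz, 27.1 kHz, 27.25 kHz}.

9.5 kHz, 10.6 kHz, 27.1 kHz, 27.25 kHz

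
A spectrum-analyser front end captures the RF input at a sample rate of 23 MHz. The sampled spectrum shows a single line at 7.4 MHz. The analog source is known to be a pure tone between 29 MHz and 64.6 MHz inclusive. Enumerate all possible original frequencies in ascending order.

30.4 MHz, 38.6 MHz, 53.4 MHz, 61.6 MHz

Frequencies that alias to 7.4 MHz are k·fs ± 7.4 MHz for integer k ≥ 0.
k=0: 7.4 MHz.
k=1: 15.6 MHz, 30.4 MHz.
k=2: 38.6 MHz, 53.4 MHz.
k=3: 61.6 MHz, 76.4 MHz.
k=4: 84.6 MHz, 99.4 MHz.
Within [29 MHz, 64.6 MHz]: 30.4 MHz, 38.6 MHz, 53.4 MHz, 61.6 MHz.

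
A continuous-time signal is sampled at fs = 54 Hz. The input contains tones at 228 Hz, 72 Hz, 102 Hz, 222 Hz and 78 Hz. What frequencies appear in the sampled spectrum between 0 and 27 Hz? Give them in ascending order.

6 Hz, 12 Hz, 18 Hz, 24 Hz

fs/2 = 27 Hz.
228 Hz mod fs = 12 Hz.
12 Hz ≤ fs/2 = 27 Hz, appears at 12 Hz.
72 Hz mod fs = 18 Hz.
18 Hz ≤ fs/2 = 27 Hz, appears at 18 Hz.
102 Hz mod fs = 48 Hz.
48 Hz > fs/2 = 27 Hz, folds to fs − 48 Hz = 6 Hz.
222 Hz mod fs = 6 Hz.
6 Hz ≤ fs/2 = 27 Hz, appears at 6 Hz.
78 Hz mod fs = 24 Hz.
24 Hz ≤ fs/2 = 27 Hz, appears at 24 Hz.
Distinct values: {6 Hz, 12 Hz, 18 Hz, 24 Hz}.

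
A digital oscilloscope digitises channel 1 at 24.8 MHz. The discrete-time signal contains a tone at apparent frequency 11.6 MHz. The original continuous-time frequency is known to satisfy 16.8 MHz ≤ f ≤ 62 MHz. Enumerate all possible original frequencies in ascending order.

36.4 MHz, 38 MHz, 61.2 MHz

Frequencies that alias to 11.6 MHz are k·fs ± 11.6 MHz for integer k ≥ 0.
k=0: 11.6 MHz.
k=1: 13.2 MHz, 36.4 MHz.
k=2: 38 MHz, 61.2 MHz.
k=3: 62.8 MHz, 86 MHz.
Within [16.8 MHz, 62 MHz]: 36.4 MHz, 38 MHz, 61.2 MHz.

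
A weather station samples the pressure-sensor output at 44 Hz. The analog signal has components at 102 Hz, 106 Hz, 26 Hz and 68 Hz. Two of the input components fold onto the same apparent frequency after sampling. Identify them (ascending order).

26 Hz, 106 Hz

fs/2 = 22 Hz.
102 Hz mod fs = 14 Hz.
14 Hz ≤ fs/2 = 22 Hz, appears at 14 Hz.
106 Hz mod fs = 18 Hz.
18 Hz ≤ fs/2 = 22 Hz, appears at 18 Hz.
26 Hz > fs/2 = 22 Hz, folds to fs − 26 Hz = 18 Hz.
68 Hz mod fs = 24 Hz.
24 Hz > fs/2 = 22 Hz, folds to fs − 24 Hz = 20 Hz.
26 Hz and 106 Hz both map to 18 Hz.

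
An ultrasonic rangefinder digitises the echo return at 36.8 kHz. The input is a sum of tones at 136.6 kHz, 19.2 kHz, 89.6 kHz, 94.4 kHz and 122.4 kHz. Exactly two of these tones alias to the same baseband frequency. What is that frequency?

fs/2 = 18.4 kHz.
136.6 kHz mod fs = 26.2 kHz.
26.2 kHz > fs/2 = 18.4 kHz, folds to fs − 26.2 kHz = 10.6 kHz.
19.2 kHz > fs/2 = 18.4 kHz, folds to fs − 19.2 kHz = 17.6 kHz.
89.6 kHz mod fs = 16 kHz.
16 kHz ≤ fs/2 = 18.4 kHz, appears at 16 kHz.
94.4 kHz mod fs = 20.8 kHz.
20.8 kHz > fs/2 = 18.4 kHz, folds to fs − 20.8 kHz = 16 kHz.
122.4 kHz mod fs = 12 kHz.
12 kHz ≤ fs/2 = 18.4 kHz, appears at 12 kHz.
89.6 kHz and 94.4 kHz both map to 16 kHz.

16 kHz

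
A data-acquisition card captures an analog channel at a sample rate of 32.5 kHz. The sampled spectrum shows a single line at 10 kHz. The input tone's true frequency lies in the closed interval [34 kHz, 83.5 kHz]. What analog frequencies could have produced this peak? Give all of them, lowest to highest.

42.5 kHz, 55 kHz, 75 kHz

Frequencies that alias to 10 kHz are k·fs ± 10 kHz for integer k ≥ 0.
k=0: 10 kHz.
k=1: 22.5 kHz, 42.5 kHz.
k=2: 55 kHz, 75 kHz.
k=3: 87.5 kHz, 107.5 kHz.
Within [34 kHz, 83.5 kHz]: 42.5 kHz, 55 kHz, 75 kHz.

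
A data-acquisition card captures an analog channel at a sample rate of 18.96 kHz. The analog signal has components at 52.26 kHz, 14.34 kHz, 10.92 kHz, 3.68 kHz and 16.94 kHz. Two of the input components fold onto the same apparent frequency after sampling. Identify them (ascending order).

fs/2 = 9.48 kHz.
52.26 kHz mod fs = 14.34 kHz.
14.34 kHz > fs/2 = 9.48 kHz, folds to fs − 14.34 kHz = 4.62 kHz.
14.34 kHz > fs/2 = 9.48 kHz, folds to fs − 14.34 kHz = 4.62 kHz.
10.92 kHz > fs/2 = 9.48 kHz, folds to fs − 10.92 kHz = 8.04 kHz.
3.68 kHz ≤ fs/2 = 9.48 kHz, passes unchanged.
16.94 kHz > fs/2 = 9.48 kHz, folds to fs − 16.94 kHz = 2.02 kHz.
14.34 kHz and 52.26 kHz both map to 4.62 kHz.

14.34 kHz, 52.26 kHz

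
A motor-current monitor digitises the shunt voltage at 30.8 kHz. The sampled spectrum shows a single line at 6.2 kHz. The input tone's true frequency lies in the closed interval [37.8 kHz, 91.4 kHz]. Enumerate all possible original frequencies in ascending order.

Frequencies that alias to 6.2 kHz are k·fs ± 6.2 kHz for integer k ≥ 0.
k=0: 6.2 kHz.
k=1: 24.6 kHz, 37 kHz.
k=2: 55.4 kHz, 67.8 kHz.
k=3: 86.2 kHz, 98.6 kHz.
k=4: 117 kHz, 129.4 kHz.
Within [37.8 kHz, 91.4 kHz]: 55.4 kHz, 67.8 kHz, 86.2 kHz.

55.4 kHz, 67.8 kHz, 86.2 kHz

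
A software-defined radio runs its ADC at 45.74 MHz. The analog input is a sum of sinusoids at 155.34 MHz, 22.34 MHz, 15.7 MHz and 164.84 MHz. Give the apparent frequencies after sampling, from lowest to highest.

fs/2 = 22.87 MHz.
155.34 MHz mod fs = 18.12 MHz.
18.12 MHz ≤ fs/2 = 22.87 MHz, appears at 18.12 MHz.
22.34 MHz ≤ fs/2 = 22.87 MHz, passes unchanged.
15.7 MHz ≤ fs/2 = 22.87 MHz, passes unchanged.
164.84 MHz mod fs = 27.62 MHz.
27.62 MHz > fs/2 = 22.87 MHz, folds to fs − 27.62 MHz = 18.12 MHz.
Distinct values: {15.7 MHz, 18.12 MHz, 22.34 MHz}.

15.7 MHz, 18.12 MHz, 22.34 MHz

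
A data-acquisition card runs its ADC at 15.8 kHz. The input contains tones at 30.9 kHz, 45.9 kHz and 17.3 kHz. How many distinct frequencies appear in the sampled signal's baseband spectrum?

2

fs/2 = 7.9 kHz.
30.9 kHz mod fs = 15.1 kHz.
15.1 kHz > fs/2 = 7.9 kHz, folds to fs − 15.1 kHz = 0.7 kHz.
45.9 kHz mod fs = 14.3 kHz.
14.3 kHz > fs/2 = 7.9 kHz, folds to fs − 14.3 kHz = 1.5 kHz.
17.3 kHz mod fs = 1.5 kHz.
1.5 kHz ≤ fs/2 = 7.9 kHz, appears at 1.5 kHz.
Distinct values: {0.7 kHz, 1.5 kHz} → 2.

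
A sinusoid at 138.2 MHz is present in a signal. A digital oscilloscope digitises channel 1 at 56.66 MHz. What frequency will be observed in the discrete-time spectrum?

138.2 MHz mod fs = 24.88 MHz.
24.88 MHz ≤ fs/2 = 28.33 MHz, appears at 24.88 MHz.

24.88 MHz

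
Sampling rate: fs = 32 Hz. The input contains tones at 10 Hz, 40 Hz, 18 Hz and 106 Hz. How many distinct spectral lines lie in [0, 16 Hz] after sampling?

fs/2 = 16 Hz.
10 Hz ≤ fs/2 = 16 Hz, passes unchanged.
40 Hz mod fs = 8 Hz.
8 Hz ≤ fs/2 = 16 Hz, appears at 8 Hz.
18 Hz > fs/2 = 16 Hz, folds to fs − 18 Hz = 14 Hz.
106 Hz mod fs = 10 Hz.
10 Hz ≤ fs/2 = 16 Hz, appears at 10 Hz.
Distinct values: {8 Hz, 10 Hz, 14 Hz} → 3.

3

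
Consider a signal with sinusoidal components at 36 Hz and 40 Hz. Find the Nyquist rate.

Highest-frequency component: 40 Hz.
Nyquist rate = 2 × 40 Hz = 80 Hz.

80 Hz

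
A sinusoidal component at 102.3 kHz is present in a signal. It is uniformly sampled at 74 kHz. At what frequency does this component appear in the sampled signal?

28.3 kHz

102.3 kHz mod fs = 28.3 kHz.
28.3 kHz ≤ fs/2 = 37 kHz, appears at 28.3 kHz.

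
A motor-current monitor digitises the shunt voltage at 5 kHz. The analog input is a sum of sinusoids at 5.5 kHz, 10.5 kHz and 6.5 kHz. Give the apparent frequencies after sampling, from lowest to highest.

fs/2 = 2.5 kHz.
5.5 kHz mod fs = 0.5 kHz.
0.5 kHz ≤ fs/2 = 2.5 kHz, appears at 0.5 kHz.
10.5 kHz mod fs = 0.5 kHz.
0.5 kHz ≤ fs/2 = 2.5 kHz, appears at 0.5 kHz.
6.5 kHz mod fs = 1.5 kHz.
1.5 kHz ≤ fs/2 = 2.5 kHz, appears at 1.5 kHz.
Distinct values: {0.5 kHz, 1.5 kHz}.

0.5 kHz, 1.5 kHz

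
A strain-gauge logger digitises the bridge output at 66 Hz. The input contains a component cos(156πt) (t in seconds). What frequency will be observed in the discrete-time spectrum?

12 Hz

ω = 156π rad/s → f = ω/(2π) = 78 Hz.
78 Hz mod fs = 12 Hz.
12 Hz ≤ fs/2 = 33 Hz, appears at 12 Hz.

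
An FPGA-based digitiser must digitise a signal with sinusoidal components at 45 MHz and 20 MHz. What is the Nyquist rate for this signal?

Highest-frequency component: 45 MHz.
Nyquist rate = 2 × 45 MHz = 90 MHz.

90 MHz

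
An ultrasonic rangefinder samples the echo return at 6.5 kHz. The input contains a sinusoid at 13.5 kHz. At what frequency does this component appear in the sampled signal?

13.5 kHz mod fs = 0.5 kHz.
0.5 kHz ≤ fs/2 = 3.25 kHz, appears at 0.5 kHz.

0.5 kHz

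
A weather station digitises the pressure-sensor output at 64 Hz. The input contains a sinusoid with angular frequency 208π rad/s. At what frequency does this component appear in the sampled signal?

24 Hz

ω = 208π rad/s → f = ω/(2π) = 104 Hz.
104 Hz mod fs = 40 Hz.
40 Hz > fs/2 = 32 Hz, folds to fs − 40 Hz = 24 Hz.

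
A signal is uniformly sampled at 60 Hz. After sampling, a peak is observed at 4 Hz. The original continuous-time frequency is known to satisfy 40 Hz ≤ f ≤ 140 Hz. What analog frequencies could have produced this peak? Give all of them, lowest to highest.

56 Hz, 64 Hz, 116 Hz, 124 Hz

Frequencies that alias to 4 Hz are k·fs ± 4 Hz for integer k ≥ 0.
k=0: 4 Hz.
k=1: 56 Hz, 64 Hz.
k=2: 116 Hz, 124 Hz.
k=3: 176 Hz, 184 Hz.
Within [40 Hz, 140 Hz]: 56 Hz, 64 Hz, 116 Hz, 124 Hz.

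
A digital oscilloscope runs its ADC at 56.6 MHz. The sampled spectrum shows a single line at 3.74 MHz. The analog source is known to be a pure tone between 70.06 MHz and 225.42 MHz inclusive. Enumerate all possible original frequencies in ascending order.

109.46 MHz, 116.94 MHz, 166.06 MHz, 173.54 MHz, 222.66 MHz

Frequencies that alias to 3.74 MHz are k·fs ± 3.74 MHz for integer k ≥ 0.
k=0: 3.74 MHz.
k=1: 52.86 MHz, 60.34 MHz.
k=2: 109.46 MHz, 116.94 MHz.
k=3: 166.06 MHz, 173.54 MHz.
k=4: 222.66 MHz, 230.14 MHz.
k=5: 279.26 MHz, 286.74 MHz.
Within [70.06 MHz, 225.42 MHz]: 109.46 MHz, 116.94 MHz, 166.06 MHz, 173.54 MHz, 222.66 MHz.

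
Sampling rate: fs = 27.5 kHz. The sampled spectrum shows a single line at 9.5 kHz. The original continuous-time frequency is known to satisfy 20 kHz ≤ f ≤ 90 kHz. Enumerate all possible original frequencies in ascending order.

Frequencies that alias to 9.5 kHz are k·fs ± 9.5 kHz for integer k ≥ 0.
k=0: 9.5 kHz.
k=1: 18 kHz, 37 kHz.
k=2: 45.5 kHz, 64.5 kHz.
k=3: 73 kHz, 92 kHz.
k=4: 100.5 kHz, 119.5 kHz.
Within [20 kHz, 90 kHz]: 37 kHz, 45.5 kHz, 64.5 kHz, 73 kHz.

37 kHz, 45.5 kHz, 64.5 kHz, 73 kHz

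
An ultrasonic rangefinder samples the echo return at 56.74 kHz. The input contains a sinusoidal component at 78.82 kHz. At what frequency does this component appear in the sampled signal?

78.82 kHz mod fs = 22.08 kHz.
22.08 kHz ≤ fs/2 = 28.37 kHz, appears at 22.08 kHz.

22.08 kHz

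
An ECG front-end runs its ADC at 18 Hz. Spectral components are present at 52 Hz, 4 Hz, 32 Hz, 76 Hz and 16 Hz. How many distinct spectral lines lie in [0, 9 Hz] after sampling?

2

fs/2 = 9 Hz.
52 Hz mod fs = 16 Hz.
16 Hz > fs/2 = 9 Hz, folds to fs − 16 Hz = 2 Hz.
4 Hz ≤ fs/2 = 9 Hz, passes unchanged.
32 Hz mod fs = 14 Hz.
14 Hz > fs/2 = 9 Hz, folds to fs − 14 Hz = 4 Hz.
76 Hz mod fs = 4 Hz.
4 Hz ≤ fs/2 = 9 Hz, appears at 4 Hz.
16 Hz > fs/2 = 9 Hz, folds to fs − 16 Hz = 2 Hz.
Distinct values: {2 Hz, 4 Hz} → 2.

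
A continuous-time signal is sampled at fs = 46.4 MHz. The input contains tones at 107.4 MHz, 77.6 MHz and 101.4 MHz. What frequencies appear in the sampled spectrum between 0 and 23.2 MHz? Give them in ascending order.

8.6 MHz, 14.6 MHz, 15.2 MHz

fs/2 = 23.2 MHz.
107.4 MHz mod fs = 14.6 MHz.
14.6 MHz ≤ fs/2 = 23.2 MHz, appears at 14.6 MHz.
77.6 MHz mod fs = 31.2 MHz.
31.2 MHz > fs/2 = 23.2 MHz, folds to fs − 31.2 MHz = 15.2 MHz.
101.4 MHz mod fs = 8.6 MHz.
8.6 MHz ≤ fs/2 = 23.2 MHz, appears at 8.6 MHz.
Distinct values: {8.6 MHz, 14.6 MHz, 15.2 MHz}.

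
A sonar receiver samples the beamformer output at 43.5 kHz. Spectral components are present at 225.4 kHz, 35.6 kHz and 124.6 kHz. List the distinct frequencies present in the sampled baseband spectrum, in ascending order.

5.9 kHz, 7.9 kHz

fs/2 = 21.75 kHz.
225.4 kHz mod fs = 7.9 kHz.
7.9 kHz ≤ fs/2 = 21.75 kHz, appears at 7.9 kHz.
35.6 kHz > fs/2 = 21.75 kHz, folds to fs − 35.6 kHz = 7.9 kHz.
124.6 kHz mod fs = 37.6 kHz.
37.6 kHz > fs/2 = 21.75 kHz, folds to fs − 37.6 kHz = 5.9 kHz.
Distinct values: {5.9 kHz, 7.9 kHz}.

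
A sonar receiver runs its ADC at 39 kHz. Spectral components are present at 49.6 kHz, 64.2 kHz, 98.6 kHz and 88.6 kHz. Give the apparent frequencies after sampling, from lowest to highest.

fs/2 = 19.5 kHz.
49.6 kHz mod fs = 10.6 kHz.
10.6 kHz ≤ fs/2 = 19.5 kHz, appears at 10.6 kHz.
64.2 kHz mod fs = 25.2 kHz.
25.2 kHz > fs/2 = 19.5 kHz, folds to fs − 25.2 kHz = 13.8 kHz.
98.6 kHz mod fs = 20.6 kHz.
20.6 kHz > fs/2 = 19.5 kHz, folds to fs − 20.6 kHz = 18.4 kHz.
88.6 kHz mod fs = 10.6 kHz.
10.6 kHz ≤ fs/2 = 19.5 kHz, appears at 10.6 kHz.
Distinct values: {10.6 kHz, 13.8 kHz, 18.4 kHz}.

10.6 kHz, 13.8 kHz, 18.4 kHz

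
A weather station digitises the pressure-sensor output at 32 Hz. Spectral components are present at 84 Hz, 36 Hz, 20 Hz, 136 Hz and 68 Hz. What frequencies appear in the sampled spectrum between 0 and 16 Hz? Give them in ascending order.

4 Hz, 8 Hz, 12 Hz

fs/2 = 16 Hz.
84 Hz mod fs = 20 Hz.
20 Hz > fs/2 = 16 Hz, folds to fs − 20 Hz = 12 Hz.
36 Hz mod fs = 4 Hz.
4 Hz ≤ fs/2 = 16 Hz, appears at 4 Hz.
20 Hz > fs/2 = 16 Hz, folds to fs − 20 Hz = 12 Hz.
136 Hz mod fs = 8 Hz.
8 Hz ≤ fs/2 = 16 Hz, appears at 8 Hz.
68 Hz mod fs = 4 Hz.
4 Hz ≤ fs/2 = 16 Hz, appears at 4 Hz.
Distinct values: {4 Hz, 8 Hz, 12 Hz}.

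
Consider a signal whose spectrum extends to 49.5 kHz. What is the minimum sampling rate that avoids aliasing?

99 kHz

Nyquist rate = 2 × 49.5 kHz = 99 kHz.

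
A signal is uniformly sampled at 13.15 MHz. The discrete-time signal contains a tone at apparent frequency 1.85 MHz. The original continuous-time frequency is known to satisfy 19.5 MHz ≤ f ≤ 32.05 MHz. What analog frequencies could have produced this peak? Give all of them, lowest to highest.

Frequencies that alias to 1.85 MHz are k·fs ± 1.85 MHz for integer k ≥ 0.
k=0: 1.85 MHz.
k=1: 11.3 MHz, 15 MHz.
k=2: 24.45 MHz, 28.15 MHz.
k=3: 37.6 MHz, 41.3 MHz.
Within [19.5 MHz, 32.05 MHz]: 24.45 MHz, 28.15 MHz.

24.45 MHz, 28.15 MHz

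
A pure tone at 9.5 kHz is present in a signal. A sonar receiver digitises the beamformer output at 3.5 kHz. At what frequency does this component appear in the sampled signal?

1 kHz

9.5 kHz mod fs = 2.5 kHz.
2.5 kHz > fs/2 = 1.75 kHz, folds to fs − 2.5 kHz = 1 kHz.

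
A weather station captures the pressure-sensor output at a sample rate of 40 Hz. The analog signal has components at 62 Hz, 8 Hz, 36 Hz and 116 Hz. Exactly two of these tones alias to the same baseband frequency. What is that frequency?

fs/2 = 20 Hz.
62 Hz mod fs = 22 Hz.
22 Hz > fs/2 = 20 Hz, folds to fs − 22 Hz = 18 Hz.
8 Hz ≤ fs/2 = 20 Hz, passes unchanged.
36 Hz > fs/2 = 20 Hz, folds to fs − 36 Hz = 4 Hz.
116 Hz mod fs = 36 Hz.
36 Hz > fs/2 = 20 Hz, folds to fs − 36 Hz = 4 Hz.
36 Hz and 116 Hz both map to 4 Hz.

4 Hz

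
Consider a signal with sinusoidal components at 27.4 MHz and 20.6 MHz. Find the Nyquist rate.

Highest-frequency component: 27.4 MHz.
Nyquist rate = 2 × 27.4 MHz = 54.8 MHz.

54.8 MHz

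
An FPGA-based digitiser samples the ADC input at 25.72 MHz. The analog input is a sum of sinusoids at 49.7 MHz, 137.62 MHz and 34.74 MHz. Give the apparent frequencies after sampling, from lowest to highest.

fs/2 = 12.86 MHz.
49.7 MHz mod fs = 23.98 MHz.
23.98 MHz > fs/2 = 12.86 MHz, folds to fs − 23.98 MHz = 1.74 MHz.
137.62 MHz mod fs = 9.02 MHz.
9.02 MHz ≤ fs/2 = 12.86 MHz, appears at 9.02 MHz.
34.74 MHz mod fs = 9.02 MHz.
9.02 MHz ≤ fs/2 = 12.86 MHz, appears at 9.02 MHz.
Distinct values: {1.74 MHz, 9.02 MHz}.

1.74 MHz, 9.02 MHz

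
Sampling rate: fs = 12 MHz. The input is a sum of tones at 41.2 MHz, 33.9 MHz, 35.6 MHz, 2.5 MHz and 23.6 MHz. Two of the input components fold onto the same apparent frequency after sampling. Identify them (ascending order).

fs/2 = 6 MHz.
41.2 MHz mod fs = 5.2 MHz.
5.2 MHz ≤ fs/2 = 6 MHz, appears at 5.2 MHz.
33.9 MHz mod fs = 9.9 MHz.
9.9 MHz > fs/2 = 6 MHz, folds to fs − 9.9 MHz = 2.1 MHz.
35.6 MHz mod fs = 11.6 MHz.
11.6 MHz > fs/2 = 6 MHz, folds to fs − 11.6 MHz = 0.4 MHz.
2.5 MHz ≤ fs/2 = 6 MHz, passes unchanged.
23.6 MHz mod fs = 11.6 MHz.
11.6 MHz > fs/2 = 6 MHz, folds to fs − 11.6 MHz = 0.4 MHz.
23.6 MHz and 35.6 MHz both map to 0.4 MHz.

23.6 MHz, 35.6 MHz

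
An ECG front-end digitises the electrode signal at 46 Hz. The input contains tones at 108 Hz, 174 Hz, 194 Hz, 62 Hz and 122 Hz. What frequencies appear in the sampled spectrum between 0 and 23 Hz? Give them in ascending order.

fs/2 = 23 Hz.
108 Hz mod fs = 16 Hz.
16 Hz ≤ fs/2 = 23 Hz, appears at 16 Hz.
174 Hz mod fs = 36 Hz.
36 Hz > fs/2 = 23 Hz, folds to fs − 36 Hz = 10 Hz.
194 Hz mod fs = 10 Hz.
10 Hz ≤ fs/2 = 23 Hz, appears at 10 Hz.
62 Hz mod fs = 16 Hz.
16 Hz ≤ fs/2 = 23 Hz, appears at 16 Hz.
122 Hz mod fs = 30 Hz.
30 Hz > fs/2 = 23 Hz, folds to fs − 30 Hz = 16 Hz.
Distinct values: {10 Hz, 16 Hz}.

10 Hz, 16 Hz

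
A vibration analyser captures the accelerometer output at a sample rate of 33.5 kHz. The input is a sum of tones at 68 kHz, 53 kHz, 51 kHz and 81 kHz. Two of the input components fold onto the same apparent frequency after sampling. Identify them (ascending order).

53 kHz, 81 kHz

fs/2 = 16.75 kHz.
68 kHz mod fs = 1 kHz.
1 kHz ≤ fs/2 = 16.75 kHz, appears at 1 kHz.
53 kHz mod fs = 19.5 kHz.
19.5 kHz > fs/2 = 16.75 kHz, folds to fs − 19.5 kHz = 14 kHz.
51 kHz mod fs = 17.5 kHz.
17.5 kHz > fs/2 = 16.75 kHz, folds to fs − 17.5 kHz = 16 kHz.
81 kHz mod fs = 14 kHz.
14 kHz ≤ fs/2 = 16.75 kHz, appears at 14 kHz.
53 kHz and 81 kHz both map to 14 kHz.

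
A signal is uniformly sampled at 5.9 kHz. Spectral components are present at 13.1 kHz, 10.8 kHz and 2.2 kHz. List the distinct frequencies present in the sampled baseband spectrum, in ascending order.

1 kHz, 1.3 kHz, 2.2 kHz

fs/2 = 2.95 kHz.
13.1 kHz mod fs = 1.3 kHz.
1.3 kHz ≤ fs/2 = 2.95 kHz, appears at 1.3 kHz.
10.8 kHz mod fs = 4.9 kHz.
4.9 kHz > fs/2 = 2.95 kHz, folds to fs − 4.9 kHz = 1 kHz.
2.2 kHz ≤ fs/2 = 2.95 kHz, passes unchanged.
Distinct values: {1 kHz, 1.3 kHz, 2.2 kHz}.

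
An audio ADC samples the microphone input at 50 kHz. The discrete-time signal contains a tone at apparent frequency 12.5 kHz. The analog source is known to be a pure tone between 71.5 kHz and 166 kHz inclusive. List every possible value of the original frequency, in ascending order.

Frequencies that alias to 12.5 kHz are k·fs ± 12.5 kHz for integer k ≥ 0.
k=0: 12.5 kHz.
k=1: 37.5 kHz, 62.5 kHz.
k=2: 87.5 kHz, 112.5 kHz.
k=3: 137.5 kHz, 162.5 kHz.
k=4: 187.5 kHz, 212.5 kHz.
Within [71.5 kHz, 166 kHz]: 87.5 kHz, 112.5 kHz, 137.5 kHz, 162.5 kHz.

87.5 kHz, 112.5 kHz, 137.5 kHz, 162.5 kHz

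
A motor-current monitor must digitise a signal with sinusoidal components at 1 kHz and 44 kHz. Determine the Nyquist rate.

88 kHz

Highest-frequency component: 44 kHz.
Nyquist rate = 2 × 44 kHz = 88 kHz.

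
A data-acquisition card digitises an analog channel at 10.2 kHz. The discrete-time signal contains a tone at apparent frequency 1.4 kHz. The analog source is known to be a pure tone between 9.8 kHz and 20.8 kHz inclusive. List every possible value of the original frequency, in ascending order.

Frequencies that alias to 1.4 kHz are k·fs ± 1.4 kHz for integer k ≥ 0.
k=0: 1.4 kHz.
k=1: 8.8 kHz, 11.6 kHz.
k=2: 19 kHz, 21.8 kHz.
k=3: 29.2 kHz, 32 kHz.
Within [9.8 kHz, 20.8 kHz]: 11.6 kHz, 19 kHz.

11.6 kHz, 19 kHz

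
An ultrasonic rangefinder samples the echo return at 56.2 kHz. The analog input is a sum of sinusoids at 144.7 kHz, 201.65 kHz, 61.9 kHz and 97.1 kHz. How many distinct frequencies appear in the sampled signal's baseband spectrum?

fs/2 = 28.1 kHz.
144.7 kHz mod fs = 32.3 kHz.
32.3 kHz > fs/2 = 28.1 kHz, folds to fs − 32.3 kHz = 23.9 kHz.
201.65 kHz mod fs = 33.05 kHz.
33.05 kHz > fs/2 = 28.1 kHz, folds to fs − 33.05 kHz = 23.15 kHz.
61.9 kHz mod fs = 5.7 kHz.
5.7 kHz ≤ fs/2 = 28.1 kHz, appears at 5.7 kHz.
97.1 kHz mod fs = 40.9 kHz.
40.9 kHz > fs/2 = 28.1 kHz, folds to fs − 40.9 kHz = 15.3 kHz.
Distinct values: {5.7 kHz, 15.3 kHz, 23.15 kHz, 23.9 kHz} → 4.

4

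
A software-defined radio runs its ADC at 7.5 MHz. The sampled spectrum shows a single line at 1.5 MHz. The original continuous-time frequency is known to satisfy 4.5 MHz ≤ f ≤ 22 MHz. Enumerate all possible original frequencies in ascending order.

6 MHz, 9 MHz, 13.5 MHz, 16.5 MHz, 21 MHz

Frequencies that alias to 1.5 MHz are k·fs ± 1.5 MHz for integer k ≥ 0.
k=0: 1.5 MHz.
k=1: 6 MHz, 9 MHz.
k=2: 13.5 MHz, 16.5 MHz.
k=3: 21 MHz, 24 MHz.
k=4: 28.5 MHz, 31.5 MHz.
Within [4.5 MHz, 22 MHz]: 6 MHz, 9 MHz, 13.5 MHz, 16.5 MHz, 21 MHz.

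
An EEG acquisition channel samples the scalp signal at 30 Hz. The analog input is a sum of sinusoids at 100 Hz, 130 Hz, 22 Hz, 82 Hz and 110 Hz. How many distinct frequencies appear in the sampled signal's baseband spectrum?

2

fs/2 = 15 Hz.
100 Hz mod fs = 10 Hz.
10 Hz ≤ fs/2 = 15 Hz, appears at 10 Hz.
130 Hz mod fs = 10 Hz.
10 Hz ≤ fs/2 = 15 Hz, appears at 10 Hz.
22 Hz > fs/2 = 15 Hz, folds to fs − 22 Hz = 8 Hz.
82 Hz mod fs = 22 Hz.
22 Hz > fs/2 = 15 Hz, folds to fs − 22 Hz = 8 Hz.
110 Hz mod fs = 20 Hz.
20 Hz > fs/2 = 15 Hz, folds to fs − 20 Hz = 10 Hz.
Distinct values: {8 Hz, 10 Hz} → 2.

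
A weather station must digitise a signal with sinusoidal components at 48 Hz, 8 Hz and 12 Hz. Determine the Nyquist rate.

Highest-frequency component: 48 Hz.
Nyquist rate = 2 × 48 Hz = 96 Hz.

96 Hz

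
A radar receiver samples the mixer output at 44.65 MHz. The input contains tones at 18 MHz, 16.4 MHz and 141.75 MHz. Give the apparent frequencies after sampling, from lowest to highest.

7.8 MHz, 16.4 MHz, 18 MHz

fs/2 = 22.325 MHz.
18 MHz ≤ fs/2 = 22.325 MHz, passes unchanged.
16.4 MHz ≤ fs/2 = 22.325 MHz, passes unchanged.
141.75 MHz mod fs = 7.8 MHz.
7.8 MHz ≤ fs/2 = 22.325 MHz, appears at 7.8 MHz.
Distinct values: {7.8 MHz, 16.4 MHz, 18 MHz}.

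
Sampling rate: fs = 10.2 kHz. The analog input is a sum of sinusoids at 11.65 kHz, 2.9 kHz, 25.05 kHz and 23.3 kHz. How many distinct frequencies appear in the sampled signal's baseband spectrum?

fs/2 = 5.1 kHz.
11.65 kHz mod fs = 1.45 kHz.
1.45 kHz ≤ fs/2 = 5.1 kHz, appears at 1.45 kHz.
2.9 kHz ≤ fs/2 = 5.1 kHz, passes unchanged.
25.05 kHz mod fs = 4.65 kHz.
4.65 kHz ≤ fs/2 = 5.1 kHz, appears at 4.65 kHz.
23.3 kHz mod fs = 2.9 kHz.
2.9 kHz ≤ fs/2 = 5.1 kHz, appears at 2.9 kHz.
Distinct values: {1.45 kHz, 2.9 kHz, 4.65 kHz} → 3.

3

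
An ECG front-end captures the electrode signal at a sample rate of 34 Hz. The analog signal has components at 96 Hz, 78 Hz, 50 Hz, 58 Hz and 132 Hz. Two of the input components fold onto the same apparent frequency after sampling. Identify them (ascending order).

58 Hz, 78 Hz

fs/2 = 17 Hz.
96 Hz mod fs = 28 Hz.
28 Hz > fs/2 = 17 Hz, folds to fs − 28 Hz = 6 Hz.
78 Hz mod fs = 10 Hz.
10 Hz ≤ fs/2 = 17 Hz, appears at 10 Hz.
50 Hz mod fs = 16 Hz.
16 Hz ≤ fs/2 = 17 Hz, appears at 16 Hz.
58 Hz mod fs = 24 Hz.
24 Hz > fs/2 = 17 Hz, folds to fs − 24 Hz = 10 Hz.
132 Hz mod fs = 30 Hz.
30 Hz > fs/2 = 17 Hz, folds to fs − 30 Hz = 4 Hz.
58 Hz and 78 Hz both map to 10 Hz.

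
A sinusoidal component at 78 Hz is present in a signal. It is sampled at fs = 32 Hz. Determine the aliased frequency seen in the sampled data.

78 Hz mod fs = 14 Hz.
14 Hz ≤ fs/2 = 16 Hz, appears at 14 Hz.

14 Hz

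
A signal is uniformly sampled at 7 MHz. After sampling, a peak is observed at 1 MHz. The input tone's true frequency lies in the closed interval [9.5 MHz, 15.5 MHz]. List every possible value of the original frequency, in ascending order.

13 MHz, 15 MHz

Frequencies that alias to 1 MHz are k·fs ± 1 MHz for integer k ≥ 0.
k=0: 1 MHz.
k=1: 6 MHz, 8 MHz.
k=2: 13 MHz, 15 MHz.
k=3: 20 MHz, 22 MHz.
Within [9.5 MHz, 15.5 MHz]: 13 MHz, 15 MHz.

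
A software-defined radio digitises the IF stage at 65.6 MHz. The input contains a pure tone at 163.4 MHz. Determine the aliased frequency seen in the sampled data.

163.4 MHz mod fs = 32.2 MHz.
32.2 MHz ≤ fs/2 = 32.8 MHz, appears at 32.2 MHz.

32.2 MHz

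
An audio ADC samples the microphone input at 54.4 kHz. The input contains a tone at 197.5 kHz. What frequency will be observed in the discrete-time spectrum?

20.1 kHz

197.5 kHz mod fs = 34.3 kHz.
34.3 kHz > fs/2 = 27.2 kHz, folds to fs − 34.3 kHz = 20.1 kHz.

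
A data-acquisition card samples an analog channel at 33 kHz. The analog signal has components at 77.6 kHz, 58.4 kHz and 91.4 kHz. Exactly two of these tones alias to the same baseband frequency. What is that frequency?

7.6 kHz

fs/2 = 16.5 kHz.
77.6 kHz mod fs = 11.6 kHz.
11.6 kHz ≤ fs/2 = 16.5 kHz, appears at 11.6 kHz.
58.4 kHz mod fs = 25.4 kHz.
25.4 kHz > fs/2 = 16.5 kHz, folds to fs − 25.4 kHz = 7.6 kHz.
91.4 kHz mod fs = 25.4 kHz.
25.4 kHz > fs/2 = 16.5 kHz, folds to fs − 25.4 kHz = 7.6 kHz.
58.4 kHz and 91.4 kHz both map to 7.6 kHz.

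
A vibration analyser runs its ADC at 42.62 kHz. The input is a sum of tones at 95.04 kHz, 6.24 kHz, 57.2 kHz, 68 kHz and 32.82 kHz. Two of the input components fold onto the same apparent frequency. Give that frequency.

fs/2 = 21.31 kHz.
95.04 kHz mod fs = 9.8 kHz.
9.8 kHz ≤ fs/2 = 21.31 kHz, appears at 9.8 kHz.
6.24 kHz ≤ fs/2 = 21.31 kHz, passes unchanged.
57.2 kHz mod fs = 14.58 kHz.
14.58 kHz ≤ fs/2 = 21.31 kHz, appears at 14.58 kHz.
68 kHz mod fs = 25.38 kHz.
25.38 kHz > fs/2 = 21.31 kHz, folds to fs − 25.38 kHz = 17.24 kHz.
32.82 kHz > fs/2 = 21.31 kHz, folds to fs − 32.82 kHz = 9.8 kHz.
32.82 kHz and 95.04 kHz both map to 9.8 kHz.

9.8 kHz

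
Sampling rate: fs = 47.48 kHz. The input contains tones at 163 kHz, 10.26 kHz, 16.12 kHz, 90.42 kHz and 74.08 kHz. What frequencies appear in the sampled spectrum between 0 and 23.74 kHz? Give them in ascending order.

4.54 kHz, 10.26 kHz, 16.12 kHz, 20.56 kHz, 20.88 kHz

fs/2 = 23.74 kHz.
163 kHz mod fs = 20.56 kHz.
20.56 kHz ≤ fs/2 = 23.74 kHz, appears at 20.56 kHz.
10.26 kHz ≤ fs/2 = 23.74 kHz, passes unchanged.
16.12 kHz ≤ fs/2 = 23.74 kHz, passes unchanged.
90.42 kHz mod fs = 42.94 kHz.
42.94 kHz > fs/2 = 23.74 kHz, folds to fs − 42.94 kHz = 4.54 kHz.
74.08 kHz mod fs = 26.6 kHz.
26.6 kHz > fs/2 = 23.74 kHz, folds to fs − 26.6 kHz = 20.88 kHz.
Distinct values: {4.54 kHz, 10.26 kHz, 16.12 kHz, 20.56 kHz, 20.88 kHz}.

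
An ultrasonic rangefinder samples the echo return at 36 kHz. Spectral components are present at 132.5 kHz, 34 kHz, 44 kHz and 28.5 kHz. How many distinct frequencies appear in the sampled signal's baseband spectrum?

4

fs/2 = 18 kHz.
132.5 kHz mod fs = 24.5 kHz.
24.5 kHz > fs/2 = 18 kHz, folds to fs − 24.5 kHz = 11.5 kHz.
34 kHz > fs/2 = 18 kHz, folds to fs − 34 kHz = 2 kHz.
44 kHz mod fs = 8 kHz.
8 kHz ≤ fs/2 = 18 kHz, appears at 8 kHz.
28.5 kHz > fs/2 = 18 kHz, folds to fs − 28.5 kHz = 7.5 kHz.
Distinct values: {2 kHz, 7.5 kHz, 8 kHz, 11.5 kHz} → 4.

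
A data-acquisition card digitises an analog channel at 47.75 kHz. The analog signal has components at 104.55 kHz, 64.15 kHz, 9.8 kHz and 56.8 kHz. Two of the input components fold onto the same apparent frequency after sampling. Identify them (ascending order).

56.8 kHz, 104.55 kHz

fs/2 = 23.875 kHz.
104.55 kHz mod fs = 9.05 kHz.
9.05 kHz ≤ fs/2 = 23.875 kHz, appears at 9.05 kHz.
64.15 kHz mod fs = 16.4 kHz.
16.4 kHz ≤ fs/2 = 23.875 kHz, appears at 16.4 kHz.
9.8 kHz ≤ fs/2 = 23.875 kHz, passes unchanged.
56.8 kHz mod fs = 9.05 kHz.
9.05 kHz ≤ fs/2 = 23.875 kHz, appears at 9.05 kHz.
56.8 kHz and 104.55 kHz both map to 9.05 kHz.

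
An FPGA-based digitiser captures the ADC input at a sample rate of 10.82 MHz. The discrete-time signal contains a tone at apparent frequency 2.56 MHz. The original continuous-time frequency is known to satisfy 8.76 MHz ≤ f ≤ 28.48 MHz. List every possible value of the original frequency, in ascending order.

Frequencies that alias to 2.56 MHz are k·fs ± 2.56 MHz for integer k ≥ 0.
k=0: 2.56 MHz.
k=1: 8.26 MHz, 13.38 MHz.
k=2: 19.08 MHz, 24.2 MHz.
k=3: 29.9 MHz, 35.02 MHz.
Within [8.76 MHz, 28.48 MHz]: 13.38 MHz, 19.08 MHz, 24.2 MHz.

13.38 MHz, 19.08 MHz, 24.2 MHz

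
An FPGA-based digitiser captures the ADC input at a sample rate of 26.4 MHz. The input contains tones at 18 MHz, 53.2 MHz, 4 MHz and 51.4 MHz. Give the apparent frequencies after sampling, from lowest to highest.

fs/2 = 13.2 MHz.
18 MHz > fs/2 = 13.2 MHz, folds to fs − 18 MHz = 8.4 MHz.
53.2 MHz mod fs = 0.4 MHz.
0.4 MHz ≤ fs/2 = 13.2 MHz, appears at 0.4 MHz.
4 MHz ≤ fs/2 = 13.2 MHz, passes unchanged.
51.4 MHz mod fs = 25 MHz.
25 MHz > fs/2 = 13.2 MHz, folds to fs − 25 MHz = 1.4 MHz.
Distinct values: {0.4 MHz, 1.4 MHz, 4 MHz, 8.4 MHz}.

0.4 MHz, 1.4 MHz, 4 MHz, 8.4 MHz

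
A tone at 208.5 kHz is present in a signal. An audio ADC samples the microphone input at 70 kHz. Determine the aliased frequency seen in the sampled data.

1.5 kHz

208.5 kHz mod fs = 68.5 kHz.
68.5 kHz > fs/2 = 35 kHz, folds to fs − 68.5 kHz = 1.5 kHz.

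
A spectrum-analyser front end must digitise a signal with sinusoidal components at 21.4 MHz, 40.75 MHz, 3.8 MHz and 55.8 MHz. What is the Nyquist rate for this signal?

111.6 MHz

Highest-frequency component: 55.8 MHz.
Nyquist rate = 2 × 55.8 MHz = 111.6 MHz.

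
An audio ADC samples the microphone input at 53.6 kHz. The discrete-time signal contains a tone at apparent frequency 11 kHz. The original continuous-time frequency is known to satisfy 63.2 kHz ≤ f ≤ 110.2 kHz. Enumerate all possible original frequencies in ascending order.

64.6 kHz, 96.2 kHz

Frequencies that alias to 11 kHz are k·fs ± 11 kHz for integer k ≥ 0.
k=0: 11 kHz.
k=1: 42.6 kHz, 64.6 kHz.
k=2: 96.2 kHz, 118.2 kHz.
k=3: 149.8 kHz, 171.8 kHz.
Within [63.2 kHz, 110.2 kHz]: 64.6 kHz, 96.2 kHz.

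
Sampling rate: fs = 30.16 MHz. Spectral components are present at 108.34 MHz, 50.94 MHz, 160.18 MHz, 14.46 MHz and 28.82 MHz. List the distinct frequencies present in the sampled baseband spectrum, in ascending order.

1.34 MHz, 9.38 MHz, 12.3 MHz, 14.46 MHz

fs/2 = 15.08 MHz.
108.34 MHz mod fs = 17.86 MHz.
17.86 MHz > fs/2 = 15.08 MHz, folds to fs − 17.86 MHz = 12.3 MHz.
50.94 MHz mod fs = 20.78 MHz.
20.78 MHz > fs/2 = 15.08 MHz, folds to fs − 20.78 MHz = 9.38 MHz.
160.18 MHz mod fs = 9.38 MHz.
9.38 MHz ≤ fs/2 = 15.08 MHz, appears at 9.38 MHz.
14.46 MHz ≤ fs/2 = 15.08 MHz, passes unchanged.
28.82 MHz > fs/2 = 15.08 MHz, folds to fs − 28.82 MHz = 1.34 MHz.
Distinct values: {1.34 MHz, 9.38 MHz, 12.3 MHz, 14.46 MHz}.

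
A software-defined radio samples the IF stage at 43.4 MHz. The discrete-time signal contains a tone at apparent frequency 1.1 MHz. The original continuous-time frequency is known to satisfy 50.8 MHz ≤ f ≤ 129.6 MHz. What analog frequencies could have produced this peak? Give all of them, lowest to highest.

85.7 MHz, 87.9 MHz, 129.1 MHz

Frequencies that alias to 1.1 MHz are k·fs ± 1.1 MHz for integer k ≥ 0.
k=0: 1.1 MHz.
k=1: 42.3 MHz, 44.5 MHz.
k=2: 85.7 MHz, 87.9 MHz.
k=3: 129.1 MHz, 131.3 MHz.
k=4: 172.5 MHz, 174.7 MHz.
Within [50.8 MHz, 129.6 MHz]: 85.7 MHz, 87.9 MHz, 129.1 MHz.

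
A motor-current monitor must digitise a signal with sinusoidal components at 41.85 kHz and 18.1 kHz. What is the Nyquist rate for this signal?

Highest-frequency component: 41.85 kHz.
Nyquist rate = 2 × 41.85 kHz = 83.7 kHz.

83.7 kHz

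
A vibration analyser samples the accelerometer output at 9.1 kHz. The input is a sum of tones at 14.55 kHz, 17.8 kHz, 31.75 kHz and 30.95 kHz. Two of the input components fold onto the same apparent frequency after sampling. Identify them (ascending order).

fs/2 = 4.55 kHz.
14.55 kHz mod fs = 5.45 kHz.
5.45 kHz > fs/2 = 4.55 kHz, folds to fs − 5.45 kHz = 3.65 kHz.
17.8 kHz mod fs = 8.7 kHz.
8.7 kHz > fs/2 = 4.55 kHz, folds to fs − 8.7 kHz = 0.4 kHz.
31.75 kHz mod fs = 4.45 kHz.
4.45 kHz ≤ fs/2 = 4.55 kHz, appears at 4.45 kHz.
30.95 kHz mod fs = 3.65 kHz.
3.65 kHz ≤ fs/2 = 4.55 kHz, appears at 3.65 kHz.
14.55 kHz and 30.95 kHz both map to 3.65 kHz.

14.55 kHz, 30.95 kHz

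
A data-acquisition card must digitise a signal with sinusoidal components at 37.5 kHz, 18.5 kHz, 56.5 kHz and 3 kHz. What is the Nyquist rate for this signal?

Highest-frequency component: 56.5 kHz.
Nyquist rate = 2 × 56.5 kHz = 113 kHz.

113 kHz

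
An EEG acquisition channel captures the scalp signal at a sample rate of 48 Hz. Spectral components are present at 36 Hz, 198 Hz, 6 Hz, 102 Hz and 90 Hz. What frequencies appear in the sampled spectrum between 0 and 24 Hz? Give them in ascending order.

fs/2 = 24 Hz.
36 Hz > fs/2 = 24 Hz, folds to fs − 36 Hz = 12 Hz.
198 Hz mod fs = 6 Hz.
6 Hz ≤ fs/2 = 24 Hz, appears at 6 Hz.
6 Hz ≤ fs/2 = 24 Hz, passes unchanged.
102 Hz mod fs = 6 Hz.
6 Hz ≤ fs/2 = 24 Hz, appears at 6 Hz.
90 Hz mod fs = 42 Hz.
42 Hz > fs/2 = 24 Hz, folds to fs − 42 Hz = 6 Hz.
Distinct values: {6 Hz, 12 Hz}.

6 Hz, 12 Hz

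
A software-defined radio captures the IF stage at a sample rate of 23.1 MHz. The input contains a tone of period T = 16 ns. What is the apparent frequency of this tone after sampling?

6.8 MHz

T = 16 ns → f = 1/T = 62.5 MHz.
62.5 MHz mod fs = 16.3 MHz.
16.3 MHz > fs/2 = 11.55 MHz, folds to fs − 16.3 MHz = 6.8 MHz.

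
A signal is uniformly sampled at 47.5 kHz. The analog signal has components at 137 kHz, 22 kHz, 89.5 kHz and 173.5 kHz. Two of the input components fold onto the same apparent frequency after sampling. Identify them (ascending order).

89.5 kHz, 137 kHz

fs/2 = 23.75 kHz.
137 kHz mod fs = 42 kHz.
42 kHz > fs/2 = 23.75 kHz, folds to fs − 42 kHz = 5.5 kHz.
22 kHz ≤ fs/2 = 23.75 kHz, passes unchanged.
89.5 kHz mod fs = 42 kHz.
42 kHz > fs/2 = 23.75 kHz, folds to fs − 42 kHz = 5.5 kHz.
173.5 kHz mod fs = 31 kHz.
31 kHz > fs/2 = 23.75 kHz, folds to fs − 31 kHz = 16.5 kHz.
89.5 kHz and 137 kHz both map to 5.5 kHz.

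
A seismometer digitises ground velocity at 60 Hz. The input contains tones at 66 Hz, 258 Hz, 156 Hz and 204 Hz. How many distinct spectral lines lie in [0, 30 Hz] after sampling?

fs/2 = 30 Hz.
66 Hz mod fs = 6 Hz.
6 Hz ≤ fs/2 = 30 Hz, appears at 6 Hz.
258 Hz mod fs = 18 Hz.
18 Hz ≤ fs/2 = 30 Hz, appears at 18 Hz.
156 Hz mod fs = 36 Hz.
36 Hz > fs/2 = 30 Hz, folds to fs − 36 Hz = 24 Hz.
204 Hz mod fs = 24 Hz.
24 Hz ≤ fs/2 = 30 Hz, appears at 24 Hz.
Distinct values: {6 Hz, 18 Hz, 24 Hz} → 3.

3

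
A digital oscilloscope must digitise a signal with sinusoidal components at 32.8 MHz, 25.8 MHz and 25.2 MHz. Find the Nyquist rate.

Highest-frequency component: 32.8 MHz.
Nyquist rate = 2 × 32.8 MHz = 65.6 MHz.

65.6 MHz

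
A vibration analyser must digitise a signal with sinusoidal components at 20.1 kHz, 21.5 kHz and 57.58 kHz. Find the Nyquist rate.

Highest-frequency component: 57.58 kHz.
Nyquist rate = 2 × 57.58 kHz = 115.16 kHz.

115.16 kHz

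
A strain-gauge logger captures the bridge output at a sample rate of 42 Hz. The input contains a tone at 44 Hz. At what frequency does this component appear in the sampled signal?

44 Hz mod fs = 2 Hz.
2 Hz ≤ fs/2 = 21 Hz, appears at 2 Hz.

2 Hz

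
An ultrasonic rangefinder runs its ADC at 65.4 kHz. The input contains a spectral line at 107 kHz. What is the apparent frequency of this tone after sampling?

23.8 kHz

107 kHz mod fs = 41.6 kHz.
41.6 kHz > fs/2 = 32.7 kHz, folds to fs − 41.6 kHz = 23.8 kHz.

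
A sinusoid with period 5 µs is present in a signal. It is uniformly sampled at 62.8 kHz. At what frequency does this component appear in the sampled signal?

T = 5 µs → f = 1/T = 200 kHz.
200 kHz mod fs = 11.6 kHz.
11.6 kHz ≤ fs/2 = 31.4 kHz, appears at 11.6 kHz.

11.6 kHz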